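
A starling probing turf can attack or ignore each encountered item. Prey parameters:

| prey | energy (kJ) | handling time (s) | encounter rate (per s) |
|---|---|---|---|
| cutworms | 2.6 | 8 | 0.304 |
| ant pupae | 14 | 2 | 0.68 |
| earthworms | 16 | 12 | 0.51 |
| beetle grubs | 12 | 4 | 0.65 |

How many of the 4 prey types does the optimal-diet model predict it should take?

E/h in descending order: ant pupae 7, beetle grubs 3, earthworms 1.33, cutworms 0.325 kJ/s. The optimal diet is the largest prefix of this list for which every included type satisfies E_i/h_i > R on the types above it.
Rate on top 1: 4.034. beetle grubs: 3 < 4.034 → exclude; stop.
Optimal diet: ant pupae — 1 of 4 types.

1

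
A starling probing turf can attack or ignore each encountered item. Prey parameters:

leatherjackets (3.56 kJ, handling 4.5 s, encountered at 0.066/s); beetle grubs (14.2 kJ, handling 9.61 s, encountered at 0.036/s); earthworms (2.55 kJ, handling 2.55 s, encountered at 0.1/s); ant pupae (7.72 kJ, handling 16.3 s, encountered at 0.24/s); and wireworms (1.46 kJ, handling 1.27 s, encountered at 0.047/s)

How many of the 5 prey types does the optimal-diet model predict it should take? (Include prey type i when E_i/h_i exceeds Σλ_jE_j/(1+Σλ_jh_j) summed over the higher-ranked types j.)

4

Profitabilities (E/h, kJ/s): beetle grubs 1.48, wireworms 1.15, earthworms 1, leatherjackets 0.791, ant pupae 0.474. Add prey in this order while the next type's profitability exceeds the intake rate on those already taken.
Rate on top 1: 0.3798. wireworms: 1.15 > 0.3798 → include.
Rate on top 2: 0.4125. earthworms: 1 > 0.4125 → include.
Rate on top 3: 0.5027. leatherjackets: 0.791 > 0.5027 → include.
Rate on top 4: 0.5465. ant pupae: 0.474 < 0.5465 → exclude; stop.
Optimal diet: beetle grubs, wireworms, earthworms, leatherjackets — 4 of 5 types.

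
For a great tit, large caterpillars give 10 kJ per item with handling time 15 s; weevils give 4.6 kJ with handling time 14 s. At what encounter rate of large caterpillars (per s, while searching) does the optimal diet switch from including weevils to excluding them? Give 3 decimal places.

0.065 per s

Drop weevils once their profitability E₂/h₂ falls below the rate achievable on large caterpillars alone: E₂/h₂ = λE₁/(1 + λh₁).
Solve for λ: λE₁h₂ = E₂(1 + λh₁) → λ(E₁h₂ − E₂h₁) = E₂ → λ = E₂/(E₁h₂ − E₂h₁).
λ = 4.6/(10×14 − 4.6×15) = 4.6/71 = 0.06479 per s.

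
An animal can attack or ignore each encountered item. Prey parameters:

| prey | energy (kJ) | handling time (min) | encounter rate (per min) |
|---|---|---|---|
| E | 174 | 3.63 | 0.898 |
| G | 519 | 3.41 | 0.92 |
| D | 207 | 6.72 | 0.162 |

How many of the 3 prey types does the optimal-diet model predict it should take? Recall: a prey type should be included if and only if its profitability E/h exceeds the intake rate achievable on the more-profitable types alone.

Rank by E/h (kJ/min): G 152, E 47.9, D 30.8. Include each in turn until the next type's E/h falls below the running intake rate.
Rate on top 1: 115.4. E: 47.9 < 115.4 → exclude; stop.
Optimal diet: G — 1 of 3 types.

1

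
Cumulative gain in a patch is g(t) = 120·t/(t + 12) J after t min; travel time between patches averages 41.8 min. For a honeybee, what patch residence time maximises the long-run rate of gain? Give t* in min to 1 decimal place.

By the marginal value theorem, leave when the instantaneous gain rate g'(t) equals the habitat-wide average g(t)/(T + t).
g'(t) = 120·12/(t + 12)². Setting 120·12/(t+12)² = 120t/[(t+12)(41.8+t)] gives 12(41.8+t) = t(t+12), so t² = 12×41.8 = 501.6.
t* = √501.6 = 22.4 min.

22.4 min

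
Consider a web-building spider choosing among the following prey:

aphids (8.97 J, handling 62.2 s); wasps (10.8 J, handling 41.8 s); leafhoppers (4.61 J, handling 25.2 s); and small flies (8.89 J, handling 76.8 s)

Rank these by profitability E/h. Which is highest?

Profitability E/h (J/s): aphids = 8.97/62.2 = 0.144, wasps = 10.8/41.8 = 0.258, leafhoppers = 4.61/25.2 = 0.183, small flies = 8.89/76.8 = 0.116.
Ranked: wasps > leafhoppers > aphids > small flies.

wasps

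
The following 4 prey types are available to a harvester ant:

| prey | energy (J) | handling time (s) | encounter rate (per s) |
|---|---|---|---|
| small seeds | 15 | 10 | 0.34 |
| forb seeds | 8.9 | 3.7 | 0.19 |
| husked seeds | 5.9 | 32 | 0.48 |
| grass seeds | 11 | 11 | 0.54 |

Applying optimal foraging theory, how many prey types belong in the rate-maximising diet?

Rank by E/h (J/s): forb seeds 2.41, small seeds 1.5, grass seeds 1, husked seeds 0.184. Include each in turn until the next type's E/h falls below the running intake rate.
Rate on top 1: 0.993. small seeds: 1.5 > 0.993 → include.
Rate on top 2: 1.331. grass seeds: 1 < 1.331 → exclude; stop.
Optimal diet: forb seeds, small seeds — 2 of 4 types.

2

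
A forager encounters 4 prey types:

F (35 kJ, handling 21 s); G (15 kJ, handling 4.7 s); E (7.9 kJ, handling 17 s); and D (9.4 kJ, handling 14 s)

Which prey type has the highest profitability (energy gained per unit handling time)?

In descending order of E/h:
G: 15/4.7 = 3.19 kJ/s
F: 35/21 = 1.67 kJ/s
D: 9.4/14 = 0.671 kJ/s
E: 7.9/17 = 0.465 kJ/s

G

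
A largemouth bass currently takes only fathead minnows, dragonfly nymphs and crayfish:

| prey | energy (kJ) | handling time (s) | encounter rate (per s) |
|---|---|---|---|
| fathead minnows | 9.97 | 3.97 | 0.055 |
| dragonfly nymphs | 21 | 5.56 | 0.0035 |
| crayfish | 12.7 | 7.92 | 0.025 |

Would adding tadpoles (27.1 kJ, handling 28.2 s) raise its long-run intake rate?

Intake rate on the current diet: R = (0.055×9.97 + 0.0035×21 + 0.025×12.7) / (1 + 0.055×3.97 + 0.0035×5.56 + 0.025×7.92) = 0.9394/1.436 = 0.6542 kJ/s.
Profitability of tadpoles: 27.1/28.2 = 0.961 kJ/s.
0.961 > 0.6542, so adding tadpoles raises the average — include it.

Yes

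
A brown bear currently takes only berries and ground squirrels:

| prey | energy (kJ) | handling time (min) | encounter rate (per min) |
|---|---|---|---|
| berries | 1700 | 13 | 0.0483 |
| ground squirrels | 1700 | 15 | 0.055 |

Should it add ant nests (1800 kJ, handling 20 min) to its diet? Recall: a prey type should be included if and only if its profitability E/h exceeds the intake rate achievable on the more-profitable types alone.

Intake rate on the current diet: R = (0.0483×1700 + 0.055×1700) / (1 + 0.0483×13 + 0.055×15) = 175.6/2.453 = 71.59 kJ/min.
ant nests: E/h = 1800/20 = 90 kJ/min.
Since 90 > R, including ant nests increases the long-run rate.

Yes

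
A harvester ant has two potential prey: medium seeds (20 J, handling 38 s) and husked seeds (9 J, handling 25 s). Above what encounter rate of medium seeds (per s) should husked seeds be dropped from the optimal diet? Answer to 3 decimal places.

0.057 per s

Drop husked seeds once their profitability E₂/h₂ falls below the rate achievable on medium seeds alone: E₂/h₂ = λE₁/(1 + λh₁).
Solve for λ: λE₁h₂ = E₂(1 + λh₁) → λ(E₁h₂ − E₂h₁) = E₂ → λ = E₂/(E₁h₂ − E₂h₁).
λ = 9/(20×25 − 9×38) = 9/158 = 0.05696 per s.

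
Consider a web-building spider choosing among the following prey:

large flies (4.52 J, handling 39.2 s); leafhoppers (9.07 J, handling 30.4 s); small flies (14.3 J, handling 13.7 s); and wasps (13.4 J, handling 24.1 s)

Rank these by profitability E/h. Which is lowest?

Profitability E/h (J/s): large flies = 4.52/39.2 = 0.115, leafhoppers = 9.07/30.4 = 0.298, small flies = 14.3/13.7 = 1.04, wasps = 13.4/24.1 = 0.556.
Ranked: small flies > wasps > leafhoppers > large flies.

large flies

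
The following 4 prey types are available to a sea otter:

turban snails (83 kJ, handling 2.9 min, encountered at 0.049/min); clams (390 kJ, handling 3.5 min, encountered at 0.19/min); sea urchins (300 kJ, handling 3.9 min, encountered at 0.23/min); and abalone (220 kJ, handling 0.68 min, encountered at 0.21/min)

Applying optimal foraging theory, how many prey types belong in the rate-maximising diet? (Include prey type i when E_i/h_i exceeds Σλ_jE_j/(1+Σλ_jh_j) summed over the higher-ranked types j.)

Rank by E/h (kJ/min): abalone 324, clams 111, sea urchins 76.9, turban snails 28.6. Include each in turn until the next type's E/h falls below the running intake rate.
Rate on top 1: 40.43. clams: 111 > 40.43 → include.
Rate on top 2: 66.54. sea urchins: 76.9 > 66.54 → include.
Rate on top 3: 69.99. turban snails: 28.6 < 69.99 → exclude; stop.
Optimal diet: abalone, clams, sea urchins — 3 of 4 types.

3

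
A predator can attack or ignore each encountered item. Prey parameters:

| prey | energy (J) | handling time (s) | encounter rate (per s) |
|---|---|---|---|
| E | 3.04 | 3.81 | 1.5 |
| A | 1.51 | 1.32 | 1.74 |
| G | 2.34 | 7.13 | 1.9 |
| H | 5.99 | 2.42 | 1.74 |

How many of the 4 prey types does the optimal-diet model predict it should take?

E/h in descending order: H 2.48, A 1.14, E 0.798, G 0.328 J/s. The optimal diet is the largest prefix of this list for which every included type satisfies E_i/h_i > R on the types above it.
Rate on top 1: 2. A: 1.14 < 2 → exclude; stop.
Optimal diet: H — 1 of 4 types.

1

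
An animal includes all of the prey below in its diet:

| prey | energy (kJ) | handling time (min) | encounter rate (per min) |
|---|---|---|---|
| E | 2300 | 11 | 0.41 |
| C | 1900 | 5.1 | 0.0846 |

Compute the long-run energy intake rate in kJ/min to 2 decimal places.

185.77 kJ/min

Energy encountered per unit search time: 0.41×2300 + 0.0846×1900 = 1104 kJ/min.
Handling time per unit search time: 0.41×11 + 0.0846×5.1 = 4.941.
Rate = 1104/(1 + 4.941) = 185.8 kJ/min.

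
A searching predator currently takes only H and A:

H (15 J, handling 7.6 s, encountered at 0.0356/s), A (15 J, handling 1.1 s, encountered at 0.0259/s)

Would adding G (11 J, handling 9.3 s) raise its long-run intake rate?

Yes

Intake rate on the current diet: R = (0.0356×15 + 0.0259×15) / (1 + 0.0356×7.6 + 0.0259×1.1) = 0.9225/1.299 = 0.7101 J/s.
Profitability of G: 11/9.3 = 1.183 J/s.
1.183 > 0.7101, so adding G raises the average — include it.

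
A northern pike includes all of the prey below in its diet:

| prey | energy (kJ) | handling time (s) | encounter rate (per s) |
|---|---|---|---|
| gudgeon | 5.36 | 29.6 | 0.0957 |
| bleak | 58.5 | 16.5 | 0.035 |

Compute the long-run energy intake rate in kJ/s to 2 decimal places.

0.58 kJ/s

R = Σλ_iE_i / (1 + Σλ_ih_i)
Numerator: 0.0957×5.36 + 0.035×58.5 = 2.56
Denominator: 1 + 0.0957×29.6 + 0.035×16.5 = 4.41
R = 2.56/4.41 = 0.5806 kJ/s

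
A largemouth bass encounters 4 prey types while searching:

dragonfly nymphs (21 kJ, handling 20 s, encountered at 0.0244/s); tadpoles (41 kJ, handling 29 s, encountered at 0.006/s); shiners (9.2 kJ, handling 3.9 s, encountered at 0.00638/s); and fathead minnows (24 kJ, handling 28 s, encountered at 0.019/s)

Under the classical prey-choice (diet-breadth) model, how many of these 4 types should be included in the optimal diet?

E/h in descending order: shiners 2.36, tadpoles 1.41, dragonfly nymphs 1.05, fathead minnows 0.857 kJ/s. The optimal diet is the largest prefix of this list for which every included type satisfies E_i/h_i > R on the types above it.
Rate on top 1: 0.05727. tadpoles: 1.41 > 0.05727 → include.
Rate on top 2: 0.2542. dragonfly nymphs: 1.05 > 0.2542 → include.
Rate on top 3: 0.4844. fathead minnows: 0.857 > 0.4844 → include.
Optimal diet: shiners, tadpoles, dragonfly nymphs, fathead minnows — 4 of 4 types.

4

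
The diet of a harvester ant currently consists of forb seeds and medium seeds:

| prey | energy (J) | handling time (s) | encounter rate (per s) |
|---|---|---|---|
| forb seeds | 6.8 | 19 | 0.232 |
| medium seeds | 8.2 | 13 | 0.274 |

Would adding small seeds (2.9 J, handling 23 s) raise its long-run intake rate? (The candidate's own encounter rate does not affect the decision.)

Intake rate on the current diet: R = (0.232×6.8 + 0.274×8.2) / (1 + 0.232×19 + 0.274×13) = 3.824/8.97 = 0.4264 J/s.
small seeds: E/h = 2.9/23 = 0.1261 J/s.
Since 0.1261 < R, time spent handling small seeds is better spent searching.

No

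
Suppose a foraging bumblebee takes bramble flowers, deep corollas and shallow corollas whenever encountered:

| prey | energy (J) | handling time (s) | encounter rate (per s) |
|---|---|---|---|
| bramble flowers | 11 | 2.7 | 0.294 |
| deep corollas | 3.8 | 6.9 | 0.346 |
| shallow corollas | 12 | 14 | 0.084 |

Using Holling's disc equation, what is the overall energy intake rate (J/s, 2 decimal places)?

1.04 J/s

R = Σλ_iE_i / (1 + Σλ_ih_i)
Numerator: 0.294×11 + 0.346×3.8 + 0.084×12 = 5.557
Denominator: 1 + 0.294×2.7 + 0.346×6.9 + 0.084×14 = 5.357
R = 5.557/5.357 = 1.037 J/s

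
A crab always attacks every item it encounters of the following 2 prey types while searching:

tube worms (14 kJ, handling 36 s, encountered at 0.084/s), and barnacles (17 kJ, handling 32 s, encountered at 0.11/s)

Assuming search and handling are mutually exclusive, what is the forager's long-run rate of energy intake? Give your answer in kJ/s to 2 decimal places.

R = Σλ_iE_i / (1 + Σλ_ih_i)
Numerator: 0.084×14 + 0.11×17 = 3.046
Denominator: 1 + 0.084×36 + 0.11×32 = 7.544
R = 3.046/7.544 = 0.4038 kJ/s

0.40 kJ/s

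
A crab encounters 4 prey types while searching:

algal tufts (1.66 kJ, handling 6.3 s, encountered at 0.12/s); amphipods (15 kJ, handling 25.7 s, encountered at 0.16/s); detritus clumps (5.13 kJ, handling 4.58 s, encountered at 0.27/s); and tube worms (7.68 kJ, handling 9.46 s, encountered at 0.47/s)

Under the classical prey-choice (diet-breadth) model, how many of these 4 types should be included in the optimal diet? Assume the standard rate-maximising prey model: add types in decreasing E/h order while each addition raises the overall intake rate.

Profitabilities (E/h, kJ/s): detritus clumps 1.12, tube worms 0.812, amphipods 0.584, algal tufts 0.263. Add prey in this order while the next type's profitability exceeds the intake rate on those already taken.
Rate on top 1: 0.6193. tube worms: 0.812 > 0.6193 → include.
Rate on top 2: 0.7474. amphipods: 0.584 < 0.7474 → exclude; stop.
Optimal diet: detritus clumps, tube worms — 2 of 4 types.

2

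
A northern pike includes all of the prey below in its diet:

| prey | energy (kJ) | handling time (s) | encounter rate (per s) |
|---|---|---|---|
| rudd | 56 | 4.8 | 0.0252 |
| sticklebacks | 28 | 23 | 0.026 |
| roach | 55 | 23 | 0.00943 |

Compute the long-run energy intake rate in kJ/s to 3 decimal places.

1.373 kJ/s

Energy encountered per unit search time: 0.0252×56 + 0.026×28 + 0.00943×55 = 2.658 kJ/s.
Handling time per unit search time: 0.0252×4.8 + 0.026×23 + 0.00943×23 = 0.9358.
Rate = 2.658/(1 + 0.9358) = 1.373 kJ/s.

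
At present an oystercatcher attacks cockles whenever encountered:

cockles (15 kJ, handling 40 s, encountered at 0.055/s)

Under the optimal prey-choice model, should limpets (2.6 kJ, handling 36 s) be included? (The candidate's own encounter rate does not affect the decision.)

No

On cockles alone, R = ΣλE/(1+Σλh) = 0.825/3.2 = 0.2578 kJ/s.
limpets: E/h = 2.6/36 = 0.07222 kJ/s.
0.07222 < 0.2578, so adding limpets would lower the average — exclude it.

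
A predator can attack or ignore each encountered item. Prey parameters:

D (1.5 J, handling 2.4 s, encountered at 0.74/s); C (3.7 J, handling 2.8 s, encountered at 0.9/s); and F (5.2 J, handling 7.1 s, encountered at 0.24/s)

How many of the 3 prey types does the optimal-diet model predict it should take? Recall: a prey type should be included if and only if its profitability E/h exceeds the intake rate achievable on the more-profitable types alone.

1

Profitabilities (E/h, J/s): C 1.32, F 0.732, D 0.625. Add prey in this order while the next type's profitability exceeds the intake rate on those already taken.
Rate on top 1: 0.946. F: 0.732 < 0.946 → exclude; stop.
Optimal diet: C — 1 of 3 types.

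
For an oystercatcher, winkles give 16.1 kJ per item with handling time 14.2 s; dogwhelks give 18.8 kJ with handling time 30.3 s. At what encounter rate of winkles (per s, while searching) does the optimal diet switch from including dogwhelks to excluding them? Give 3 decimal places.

Drop dogwhelks once their profitability E₂/h₂ falls below the rate achievable on winkles alone: E₂/h₂ = λE₁/(1 + λh₁).
Solve for λ: λE₁h₂ = E₂(1 + λh₁) → λ(E₁h₂ − E₂h₁) = E₂ → λ = E₂/(E₁h₂ − E₂h₁).
λ = 18.8/(16.1×30.3 − 18.8×14.2) = 18.8/220.9 = 0.08512 per s.

0.085 per s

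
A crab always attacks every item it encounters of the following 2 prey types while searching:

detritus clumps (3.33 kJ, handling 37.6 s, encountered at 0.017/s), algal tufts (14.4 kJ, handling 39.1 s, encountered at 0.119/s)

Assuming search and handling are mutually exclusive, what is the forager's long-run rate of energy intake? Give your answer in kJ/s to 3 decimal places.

0.281 kJ/s

Energy encountered per unit search time: 0.017×3.33 + 0.119×14.4 = 1.77 kJ/s.
Handling time per unit search time: 0.017×37.6 + 0.119×39.1 = 5.292.
Rate = 1.77/(1 + 5.292) = 0.2813 kJ/s.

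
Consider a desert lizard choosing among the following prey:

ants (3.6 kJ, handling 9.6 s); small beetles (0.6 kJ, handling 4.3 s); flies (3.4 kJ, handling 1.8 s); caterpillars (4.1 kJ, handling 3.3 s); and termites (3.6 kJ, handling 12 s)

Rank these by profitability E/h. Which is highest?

In descending order of E/h:
flies: 3.4/1.8 = 1.89 kJ/s
caterpillars: 4.1/3.3 = 1.24 kJ/s
ants: 3.6/9.6 = 0.375 kJ/s
termites: 3.6/12 = 0.3 kJ/s
small beetles: 0.6/4.3 = 0.14 kJ/s

flies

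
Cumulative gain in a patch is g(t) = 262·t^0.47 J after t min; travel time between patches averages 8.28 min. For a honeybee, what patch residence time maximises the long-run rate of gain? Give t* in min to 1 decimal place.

By the marginal value theorem, leave when the instantaneous gain rate g'(t) equals the habitat-wide average g(t)/(T + t).
g'(t) = 0.47·262·t^-0.53. Setting 0.47·262·t^-0.53 = 262·t^0.47/(8.28+t) gives 0.47(8.28+t) = t, so 0.53·t = 0.47×8.28.
t* = 0.47×8.28/0.53 = 7.343 min.

7.3 min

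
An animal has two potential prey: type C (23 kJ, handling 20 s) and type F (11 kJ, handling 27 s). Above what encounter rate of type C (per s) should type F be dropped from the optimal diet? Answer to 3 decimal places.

Drop type F once their profitability E₂/h₂ falls below the rate achievable on type C alone: E₂/h₂ = λE₁/(1 + λh₁).
Solve for λ: λE₁h₂ = E₂(1 + λh₁) → λ(E₁h₂ − E₂h₁) = E₂ → λ = E₂/(E₁h₂ − E₂h₁).
λ = 11/(23×27 − 11×20) = 11/401 = 0.02743 per s.

0.027 per s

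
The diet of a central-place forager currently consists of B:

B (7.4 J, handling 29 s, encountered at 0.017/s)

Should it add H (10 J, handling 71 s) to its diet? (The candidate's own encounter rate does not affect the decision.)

Yes

Current rate: (0.017×7.4)/(1 + 0.017×29) = 0.08426 J/s.
H: E/h = 10/71 = 0.1408 J/s.
0.1408 > 0.08426, so adding H raises the average — include it.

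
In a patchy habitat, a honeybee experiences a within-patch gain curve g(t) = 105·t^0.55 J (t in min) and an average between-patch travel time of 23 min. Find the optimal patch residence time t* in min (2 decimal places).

Maximise g(t)/(T+t): set derivative to zero → g'(t)(T+t) = g(t).
g'(t) = 0.55·105·t^-0.45. Setting 0.55·105·t^-0.45 = 105·t^0.55/(23+t) gives 0.55(23+t) = t, so 0.45·t = 0.55×23.
t* = 0.55×23/0.45 = 28.11 min.

28.11 min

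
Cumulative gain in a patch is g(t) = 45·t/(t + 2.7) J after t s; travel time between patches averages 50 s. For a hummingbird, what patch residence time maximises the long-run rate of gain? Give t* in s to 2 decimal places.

By the marginal value theorem, leave when the instantaneous gain rate g'(t) equals the habitat-wide average g(t)/(T + t).
g'(t) = 45·2.7/(t + 2.7)². Setting 45·2.7/(t+2.7)² = 45t/[(t+2.7)(50+t)] gives 2.7(50+t) = t(t+2.7), so t² = 2.7×50 = 135.
t* = √135 = 11.62 s.

11.62 s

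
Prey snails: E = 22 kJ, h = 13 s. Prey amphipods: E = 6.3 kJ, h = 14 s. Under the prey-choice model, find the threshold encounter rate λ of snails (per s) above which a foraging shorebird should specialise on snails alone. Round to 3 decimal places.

0.028 per s

At the threshold, the rate on snails alone equals the profitability of amphipods: λ·22/(1 + λ·13) = 6.3/14 = 0.45.
Rearranging, λ(22 − 0.45×13) = 0.45, so λ = 0.45/16.15 = 0.02786 per s.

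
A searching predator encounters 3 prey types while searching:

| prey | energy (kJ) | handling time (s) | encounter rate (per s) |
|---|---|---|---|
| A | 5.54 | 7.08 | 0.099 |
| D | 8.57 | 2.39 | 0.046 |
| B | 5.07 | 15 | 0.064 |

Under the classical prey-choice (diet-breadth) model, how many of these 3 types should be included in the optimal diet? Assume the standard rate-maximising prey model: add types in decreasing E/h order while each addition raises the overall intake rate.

2

E/h in descending order: D 3.59, A 0.782, B 0.338 kJ/s. The optimal diet is the largest prefix of this list for which every included type satisfies E_i/h_i > R on the types above it.
Rate on top 1: 0.3552. A: 0.782 > 0.3552 → include.
Rate on top 2: 0.5206. B: 0.338 < 0.5206 → exclude; stop.
Optimal diet: D, A — 2 of 3 types.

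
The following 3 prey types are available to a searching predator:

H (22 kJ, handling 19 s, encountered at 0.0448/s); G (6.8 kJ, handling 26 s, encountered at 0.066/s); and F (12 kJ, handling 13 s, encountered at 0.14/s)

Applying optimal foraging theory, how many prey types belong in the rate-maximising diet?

2

Profitabilities (E/h, kJ/s): H 1.16, F 0.923, G 0.262. Add prey in this order while the next type's profitability exceeds the intake rate on those already taken.
Rate on top 1: 0.5324. F: 0.923 > 0.5324 → include.
Rate on top 2: 0.7261. G: 0.262 < 0.7261 → exclude; stop.
Optimal diet: H, F — 2 of 3 types.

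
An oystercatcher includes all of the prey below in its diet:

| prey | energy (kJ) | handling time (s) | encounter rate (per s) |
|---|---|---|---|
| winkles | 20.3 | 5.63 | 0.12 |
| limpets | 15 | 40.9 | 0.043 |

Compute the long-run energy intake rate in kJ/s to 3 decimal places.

R = (0.12×20.3 + 0.043×15) / (1 + 0.12×5.63 + 0.043×40.9) = 3.081/3.434 = 0.8971 kJ/s.

0.897 kJ/s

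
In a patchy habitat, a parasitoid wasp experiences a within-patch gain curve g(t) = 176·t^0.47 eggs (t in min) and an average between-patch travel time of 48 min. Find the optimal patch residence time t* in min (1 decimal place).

42.6 min

Optimal t* satisfies g'(t*) = g(t*)/(T + t*).
g'(t) = 0.47·176·t^-0.53. Setting 0.47·176·t^-0.53 = 176·t^0.47/(48+t) gives 0.47(48+t) = t, so 0.53·t = 0.47×48.
t* = 0.47×48/0.53 = 42.57 min.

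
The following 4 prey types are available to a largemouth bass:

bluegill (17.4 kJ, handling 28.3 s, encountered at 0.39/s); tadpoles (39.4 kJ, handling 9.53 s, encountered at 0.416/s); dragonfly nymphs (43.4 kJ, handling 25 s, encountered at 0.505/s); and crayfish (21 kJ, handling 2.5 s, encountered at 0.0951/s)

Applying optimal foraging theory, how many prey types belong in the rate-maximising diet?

E/h in descending order: crayfish 8.4, tadpoles 4.13, dragonfly nymphs 1.74, bluegill 0.615 kJ/s. The optimal diet is the largest prefix of this list for which every included type satisfies E_i/h_i > R on the types above it.
Rate on top 1: 1.613. tadpoles: 4.13 > 1.613 → include.
Rate on top 2: 3.535. dragonfly nymphs: 1.74 < 3.535 → exclude; stop.
Optimal diet: crayfish, tadpoles — 2 of 4 types.

2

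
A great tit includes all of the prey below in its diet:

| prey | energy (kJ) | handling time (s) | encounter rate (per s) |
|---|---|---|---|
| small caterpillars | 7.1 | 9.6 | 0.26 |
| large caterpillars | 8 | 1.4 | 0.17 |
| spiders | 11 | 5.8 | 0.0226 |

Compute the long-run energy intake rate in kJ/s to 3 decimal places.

0.894 kJ/s

R = Σλ_iE_i / (1 + Σλ_ih_i)
Numerator: 0.26×7.1 + 0.17×8 + 0.0226×11 = 3.455
Denominator: 1 + 0.26×9.6 + 0.17×1.4 + 0.0226×5.8 = 3.865
R = 3.455/3.865 = 0.8938 kJ/s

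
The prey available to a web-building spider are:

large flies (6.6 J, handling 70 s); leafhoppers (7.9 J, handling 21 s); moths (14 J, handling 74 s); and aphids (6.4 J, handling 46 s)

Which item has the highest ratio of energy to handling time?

leafhoppers

Profitability E/h (J/s): large flies = 6.6/70 = 0.0943, leafhoppers = 7.9/21 = 0.376, moths = 14/74 = 0.189, aphids = 6.4/46 = 0.139.
Ranked: leafhoppers > moths > aphids > large flies.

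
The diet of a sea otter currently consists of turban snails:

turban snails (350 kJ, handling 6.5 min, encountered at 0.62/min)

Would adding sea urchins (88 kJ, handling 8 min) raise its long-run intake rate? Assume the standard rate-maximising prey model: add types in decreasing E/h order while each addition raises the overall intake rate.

Intake rate on the current diet: R = (0.62×350) / (1 + 0.62×6.5) = 217/5.03 = 43.14 kJ/min.
Profitability of sea urchins: 88/8 = 11 kJ/min.
Since 11 < R, time spent handling sea urchins is better spent searching.

No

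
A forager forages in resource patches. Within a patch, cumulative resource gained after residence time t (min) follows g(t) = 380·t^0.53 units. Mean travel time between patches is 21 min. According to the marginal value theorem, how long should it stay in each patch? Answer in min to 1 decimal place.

23.7 min

Optimal t* satisfies g'(t*) = g(t*)/(T + t*).
g'(t) = 0.53·380·t^-0.47. Setting 0.53·380·t^-0.47 = 380·t^0.53/(21+t) gives 0.53(21+t) = t, so 0.47·t = 0.53×21.
t* = 0.53×21/0.47 = 23.68 min.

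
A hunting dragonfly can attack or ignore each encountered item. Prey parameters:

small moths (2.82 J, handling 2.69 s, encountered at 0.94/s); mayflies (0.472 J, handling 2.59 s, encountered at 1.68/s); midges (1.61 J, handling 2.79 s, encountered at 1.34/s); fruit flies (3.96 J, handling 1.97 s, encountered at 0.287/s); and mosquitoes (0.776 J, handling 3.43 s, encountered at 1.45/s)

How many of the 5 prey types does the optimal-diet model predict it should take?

Rank by E/h (J/s): fruit flies 2.01, small moths 1.05, midges 0.577, mosquitoes 0.226, mayflies 0.182. Include each in turn until the next type's E/h falls below the running intake rate.
Rate on top 1: 0.726. small moths: 1.05 > 0.726 → include.
Rate on top 2: 0.9251. midges: 0.577 < 0.9251 → exclude; stop.
Optimal diet: fruit flies, small moths — 2 of 5 types.

2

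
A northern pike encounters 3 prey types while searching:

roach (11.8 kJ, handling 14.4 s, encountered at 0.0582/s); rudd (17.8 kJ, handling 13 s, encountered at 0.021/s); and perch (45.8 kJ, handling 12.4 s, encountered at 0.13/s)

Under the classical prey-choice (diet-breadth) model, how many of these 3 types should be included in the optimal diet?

E/h in descending order: perch 3.69, rudd 1.37, roach 0.819 kJ/s. The optimal diet is the largest prefix of this list for which every included type satisfies E_i/h_i > R on the types above it.
Rate on top 1: 2.279. rudd: 1.37 < 2.279 → exclude; stop.
Optimal diet: perch — 1 of 3 types.

1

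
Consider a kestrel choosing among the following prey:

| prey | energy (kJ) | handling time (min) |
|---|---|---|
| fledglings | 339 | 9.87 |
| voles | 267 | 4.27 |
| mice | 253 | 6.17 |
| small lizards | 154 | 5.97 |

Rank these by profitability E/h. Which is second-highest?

mice

Profitability E/h (kJ/min): fledglings = 339/9.87 = 34.3, voles = 267/4.27 = 62.5, mice = 253/6.17 = 41, small lizards = 154/5.97 = 25.8.
Ranked: voles > mice > fledglings > small lizards.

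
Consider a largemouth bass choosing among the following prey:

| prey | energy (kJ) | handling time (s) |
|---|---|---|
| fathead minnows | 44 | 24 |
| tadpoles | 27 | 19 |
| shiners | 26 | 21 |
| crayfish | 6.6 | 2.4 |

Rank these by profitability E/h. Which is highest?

crayfish

Profitability E/h (kJ/s): fathead minnows = 44/24 = 1.83, tadpoles = 27/19 = 1.42, shiners = 26/21 = 1.24, crayfish = 6.6/2.4 = 2.75.
Ranked: crayfish > fathead minnows > tadpoles > shiners.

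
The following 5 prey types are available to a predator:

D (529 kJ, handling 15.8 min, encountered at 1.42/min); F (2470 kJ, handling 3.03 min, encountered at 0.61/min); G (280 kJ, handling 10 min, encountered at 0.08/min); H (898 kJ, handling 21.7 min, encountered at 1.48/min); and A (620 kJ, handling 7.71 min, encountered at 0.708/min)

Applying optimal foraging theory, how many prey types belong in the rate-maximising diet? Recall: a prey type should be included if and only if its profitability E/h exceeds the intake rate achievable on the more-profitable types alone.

1

E/h in descending order: F 815, A 80.4, H 41.4, D 33.5, G 28 kJ/min. The optimal diet is the largest prefix of this list for which every included type satisfies E_i/h_i > R on the types above it.
Rate on top 1: 529. A: 80.4 < 529 → exclude; stop.
Optimal diet: F — 1 of 5 types.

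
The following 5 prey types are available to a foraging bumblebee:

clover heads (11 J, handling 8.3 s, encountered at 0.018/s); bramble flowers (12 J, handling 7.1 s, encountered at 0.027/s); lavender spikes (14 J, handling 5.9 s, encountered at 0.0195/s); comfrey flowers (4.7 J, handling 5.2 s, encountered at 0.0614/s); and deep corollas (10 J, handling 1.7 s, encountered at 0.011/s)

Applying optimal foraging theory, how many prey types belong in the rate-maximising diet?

E/h in descending order: deep corollas 5.88, lavender spikes 2.37, bramble flowers 1.69, clover heads 1.33, comfrey flowers 0.904 J/s. The optimal diet is the largest prefix of this list for which every included type satisfies E_i/h_i > R on the types above it.
Rate on top 1: 0.108. lavender spikes: 2.37 > 0.108 → include.
Rate on top 2: 0.3378. bramble flowers: 1.69 > 0.3378 → include.
Rate on top 3: 0.5334. clover heads: 1.33 > 0.5334 → include.
Rate on top 4: 0.6136. comfrey flowers: 0.904 > 0.6136 → include.
Optimal diet: deep corollas, lavender spikes, bramble flowers, clover heads, comfrey flowers — 5 of 5 types.

5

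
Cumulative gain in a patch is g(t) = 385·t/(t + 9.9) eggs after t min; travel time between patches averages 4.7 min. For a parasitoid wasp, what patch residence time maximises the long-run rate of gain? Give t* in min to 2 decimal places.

6.82 min

Maximise g(t)/(T+t): set derivative to zero → g'(t)(T+t) = g(t).
g'(t) = 385·9.9/(t + 9.9)². Setting 385·9.9/(t+9.9)² = 385t/[(t+9.9)(4.7+t)] gives 9.9(4.7+t) = t(t+9.9), so t² = 9.9×4.7 = 46.53.
t* = √46.53 = 6.821 min.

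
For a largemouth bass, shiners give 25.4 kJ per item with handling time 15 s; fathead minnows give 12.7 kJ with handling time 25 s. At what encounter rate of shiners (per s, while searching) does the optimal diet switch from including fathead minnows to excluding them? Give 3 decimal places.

0.029 per s

The zero-one rule: include fathead minnows iff E₂/h₂ > λE₁/(1+λh₁). Equality gives the switch point.
λE₁h₂ = E₂ + λE₂h₁ ⇒ λ = E₂/(E₁h₂ − E₂h₁) = 12.7/(635 − 190.5) = 0.02857 per s.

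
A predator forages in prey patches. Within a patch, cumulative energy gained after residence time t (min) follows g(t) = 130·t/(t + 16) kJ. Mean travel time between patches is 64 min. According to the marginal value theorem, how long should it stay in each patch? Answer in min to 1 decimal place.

Optimal t* satisfies g'(t*) = g(t*)/(T + t*).
g'(t) = 130·16/(t + 16)². Setting 130·16/(t+16)² = 130t/[(t+16)(64+t)] gives 16(64+t) = t(t+16), so t² = 16×64 = 1024.
t* = √1024 = 32 min.

32.0 min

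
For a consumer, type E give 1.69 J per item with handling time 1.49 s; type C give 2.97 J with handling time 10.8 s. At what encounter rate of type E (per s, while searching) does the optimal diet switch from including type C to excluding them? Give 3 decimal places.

The zero-one rule: include type C iff E₂/h₂ > λE₁/(1+λh₁). Equality gives the switch point.
λE₁h₂ = E₂ + λE₂h₁ ⇒ λ = E₂/(E₁h₂ − E₂h₁) = 2.97/(18.25 − 4.425) = 0.2148 per s.

0.215 per s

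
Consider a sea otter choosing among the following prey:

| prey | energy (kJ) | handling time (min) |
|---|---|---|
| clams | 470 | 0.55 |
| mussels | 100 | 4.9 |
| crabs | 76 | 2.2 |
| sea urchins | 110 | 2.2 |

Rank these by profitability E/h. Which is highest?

clams

Profitability E/h (kJ/min): clams = 470/0.55 = 855, mussels = 100/4.9 = 20.4, crabs = 76/2.2 = 34.5, sea urchins = 110/2.2 = 50.
Ranked: clams > sea urchins > crabs > mussels.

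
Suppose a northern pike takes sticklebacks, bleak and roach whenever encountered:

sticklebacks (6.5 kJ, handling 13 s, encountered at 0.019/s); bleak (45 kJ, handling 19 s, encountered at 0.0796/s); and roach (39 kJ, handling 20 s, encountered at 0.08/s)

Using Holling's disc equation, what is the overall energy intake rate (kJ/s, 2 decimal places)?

1.57 kJ/s

R = (0.019×6.5 + 0.0796×45 + 0.08×39) / (1 + 0.019×13 + 0.0796×19 + 0.08×20) = 6.826/4.359 = 1.566 kJ/s.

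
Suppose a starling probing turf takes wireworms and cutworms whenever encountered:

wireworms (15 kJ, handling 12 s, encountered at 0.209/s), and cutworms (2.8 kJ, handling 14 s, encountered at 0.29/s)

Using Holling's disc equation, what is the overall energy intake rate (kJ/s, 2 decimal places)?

Energy encountered per unit search time: 0.209×15 + 0.29×2.8 = 3.947 kJ/s.
Handling time per unit search time: 0.209×12 + 0.29×14 = 6.568.
Rate = 3.947/(1 + 6.568) = 0.5215 kJ/s.

0.52 kJ/s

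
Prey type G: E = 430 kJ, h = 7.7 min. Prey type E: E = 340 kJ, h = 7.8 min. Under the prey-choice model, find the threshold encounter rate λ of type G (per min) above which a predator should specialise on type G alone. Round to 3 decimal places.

0.462 per min

At the threshold, the rate on type G alone equals the profitability of type E: λ·430/(1 + λ·7.7) = 340/7.8 = 43.59.
Rearranging, λ(430 − 43.59×7.7) = 43.59, so λ = 43.59/94.36 = 0.462 per min.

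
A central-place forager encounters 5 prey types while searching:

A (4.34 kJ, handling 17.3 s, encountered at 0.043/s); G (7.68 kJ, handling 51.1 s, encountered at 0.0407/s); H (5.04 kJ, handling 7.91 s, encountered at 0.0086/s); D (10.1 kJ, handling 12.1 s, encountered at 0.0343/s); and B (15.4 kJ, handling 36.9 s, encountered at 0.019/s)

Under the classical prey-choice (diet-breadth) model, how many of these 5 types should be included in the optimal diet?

E/h in descending order: D 0.835, H 0.637, B 0.417, A 0.251, G 0.15 kJ/s. The optimal diet is the largest prefix of this list for which every included type satisfies E_i/h_i > R on the types above it.
Rate on top 1: 0.2448. H: 0.637 > 0.2448 → include.
Rate on top 2: 0.2628. B: 0.417 > 0.2628 → include.
Rate on top 3: 0.3124. A: 0.251 < 0.3124 → exclude; stop.
Optimal diet: D, H, B — 3 of 5 types.

3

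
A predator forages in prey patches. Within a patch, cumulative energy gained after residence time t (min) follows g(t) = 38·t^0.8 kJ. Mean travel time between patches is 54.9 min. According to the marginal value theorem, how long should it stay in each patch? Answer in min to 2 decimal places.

219.60 min

Maximise g(t)/(T+t): set derivative to zero → g'(t)(T+t) = g(t).
g'(t) = 0.8·38·t^-0.2. Setting 0.8·38·t^-0.2 = 38·t^0.8/(54.9+t) gives 0.8(54.9+t) = t, so 0.20·t = 0.8×54.9.
t* = 0.8×54.9/0.20 = 219.6 min.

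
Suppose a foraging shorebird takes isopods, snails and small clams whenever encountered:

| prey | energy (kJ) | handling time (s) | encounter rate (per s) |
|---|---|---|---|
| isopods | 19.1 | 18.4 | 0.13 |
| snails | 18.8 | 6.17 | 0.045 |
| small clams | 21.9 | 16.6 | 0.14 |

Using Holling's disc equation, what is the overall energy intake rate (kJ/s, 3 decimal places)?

R = Σλ_iE_i / (1 + Σλ_ih_i)
Numerator: 0.13×19.1 + 0.045×18.8 + 0.14×21.9 = 6.395
Denominator: 1 + 0.13×18.4 + 0.045×6.17 + 0.14×16.6 = 5.994
R = 6.395/5.994 = 1.067 kJ/s

1.067 kJ/s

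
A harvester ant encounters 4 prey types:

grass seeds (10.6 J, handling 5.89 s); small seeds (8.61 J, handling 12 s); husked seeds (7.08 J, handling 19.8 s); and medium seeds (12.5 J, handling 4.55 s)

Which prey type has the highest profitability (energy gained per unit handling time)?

Profitability E/h (J/s): grass seeds = 10.6/5.89 = 1.8, small seeds = 8.61/12 = 0.717, husked seeds = 7.08/19.8 = 0.358, medium seeds = 12.5/4.55 = 2.75.
Ranked: medium seeds > grass seeds > small seeds > husked seeds.

medium seeds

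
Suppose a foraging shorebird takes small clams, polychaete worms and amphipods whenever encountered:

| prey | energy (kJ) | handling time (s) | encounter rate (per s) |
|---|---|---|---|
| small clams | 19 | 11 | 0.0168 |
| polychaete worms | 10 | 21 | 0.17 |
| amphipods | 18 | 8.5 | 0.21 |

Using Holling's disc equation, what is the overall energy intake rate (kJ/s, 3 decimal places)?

0.887 kJ/s

Energy encountered per unit search time: 0.0168×19 + 0.17×10 + 0.21×18 = 5.799 kJ/s.
Handling time per unit search time: 0.0168×11 + 0.17×21 + 0.21×8.5 = 5.54.
Rate = 5.799/(1 + 5.54) = 0.8868 kJ/s.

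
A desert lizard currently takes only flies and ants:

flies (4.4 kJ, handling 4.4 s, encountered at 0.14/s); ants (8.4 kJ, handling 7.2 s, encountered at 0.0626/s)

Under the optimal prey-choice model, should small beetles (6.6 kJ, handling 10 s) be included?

Yes

Intake rate on the current diet: R = (0.14×4.4 + 0.0626×8.4) / (1 + 0.14×4.4 + 0.0626×7.2) = 1.142/2.067 = 0.5525 kJ/s.
Profitability of small beetles: 6.6/10 = 0.66 kJ/s.
0.66 > 0.5525, so adding small beetles raises the average — include it.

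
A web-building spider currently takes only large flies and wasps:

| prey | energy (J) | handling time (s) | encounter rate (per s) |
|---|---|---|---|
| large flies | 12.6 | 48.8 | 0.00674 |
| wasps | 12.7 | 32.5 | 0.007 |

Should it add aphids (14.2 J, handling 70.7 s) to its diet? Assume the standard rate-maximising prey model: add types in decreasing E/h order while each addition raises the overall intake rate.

Current rate: (0.00674×12.6 + 0.007×12.7)/(1 + 0.00674×48.8 + 0.007×32.5) = 0.1117 J/s.
aphids: E/h = 14.2/70.7 = 0.2008 J/s.
Since 0.2008 > R, including aphids increases the long-run rate.

Yes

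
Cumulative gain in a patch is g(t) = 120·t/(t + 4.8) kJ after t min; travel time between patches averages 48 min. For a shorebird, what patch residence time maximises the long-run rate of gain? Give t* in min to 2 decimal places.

Optimal t* satisfies g'(t*) = g(t*)/(T + t*).
g'(t) = 120·4.8/(t + 4.8)². Setting 120·4.8/(t+4.8)² = 120t/[(t+4.8)(48+t)] gives 4.8(48+t) = t(t+4.8), so t² = 4.8×48 = 230.4.
t* = √230.4 = 15.18 min.

15.18 min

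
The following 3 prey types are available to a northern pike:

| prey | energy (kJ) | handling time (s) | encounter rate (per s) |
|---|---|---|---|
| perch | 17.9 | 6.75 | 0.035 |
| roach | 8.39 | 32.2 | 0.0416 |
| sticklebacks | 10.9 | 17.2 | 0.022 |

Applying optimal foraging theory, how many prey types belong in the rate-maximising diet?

Profitabilities (E/h, kJ/s): perch 2.65, sticklebacks 0.634, roach 0.261. Add prey in this order while the next type's profitability exceeds the intake rate on those already taken.
Rate on top 1: 0.5068. sticklebacks: 0.634 > 0.5068 → include.
Rate on top 2: 0.5365. roach: 0.261 < 0.5365 → exclude; stop.
Optimal diet: perch, sticklebacks — 2 of 3 types.

2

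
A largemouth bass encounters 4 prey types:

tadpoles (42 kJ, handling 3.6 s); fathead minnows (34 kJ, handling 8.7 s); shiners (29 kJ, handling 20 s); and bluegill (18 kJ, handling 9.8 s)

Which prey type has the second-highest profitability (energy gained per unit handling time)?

Profitability E/h (kJ/s): tadpoles = 42/3.6 = 11.7, fathead minnows = 34/8.7 = 3.91, shiners = 29/20 = 1.45, bluegill = 18/9.8 = 1.84.
Ranked: tadpoles > fathead minnows > bluegill > shiners.

fathead minnows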